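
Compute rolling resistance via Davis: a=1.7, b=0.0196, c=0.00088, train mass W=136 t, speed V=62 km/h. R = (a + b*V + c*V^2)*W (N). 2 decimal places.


b*V = 0.0196 * 62 = 1.2152
c*V^2 = 0.00088 * 3844 = 3.38272
R_per_t = 1.7 + 1.2152 + 3.38272 = 6.29792 N/t
R_total = 6.29792 * 136 = 856.52 N

856.52


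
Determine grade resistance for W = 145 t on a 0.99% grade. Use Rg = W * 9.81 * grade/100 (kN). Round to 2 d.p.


Rg = W * 9.81 * grade / 100
Rg = 145 * 9.81 * 0.99 / 100
Rg = 1422.45 * 0.0099
Rg = 14.08 kN

14.08


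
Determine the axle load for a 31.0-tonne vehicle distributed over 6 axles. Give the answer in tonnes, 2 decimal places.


Load per axle = total weight / number of axles
Load = 31.0 / 6
Load = 5.17 tonnes

5.17


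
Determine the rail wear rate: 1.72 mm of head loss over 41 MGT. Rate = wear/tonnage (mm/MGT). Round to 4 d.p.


Wear rate = total wear / cumulative tonnage
Rate = 1.72 / 41
Rate = 0.0420 mm/MGT

0.0420


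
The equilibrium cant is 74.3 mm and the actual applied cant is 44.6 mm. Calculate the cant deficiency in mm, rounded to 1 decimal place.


Cant deficiency = equilibrium cant - actual cant
CD = 74.3 - 44.6
CD = 29.7 mm

29.7


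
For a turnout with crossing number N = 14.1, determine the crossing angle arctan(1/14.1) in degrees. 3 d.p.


1/N = 1/14.1 = 0.070922
angle = arctan(0.070922) = 0.070803 rad
angle = 0.070803 * 180/pi = 4.057 degrees

4.057


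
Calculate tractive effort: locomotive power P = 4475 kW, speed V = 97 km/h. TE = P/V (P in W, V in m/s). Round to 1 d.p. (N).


Convert: P = 4475 kW = 4475000 W
V = 97 / 3.6 = 26.9444 m/s
TE = 4475000 / 26.9444
TE = 166082.5 N

166082.5


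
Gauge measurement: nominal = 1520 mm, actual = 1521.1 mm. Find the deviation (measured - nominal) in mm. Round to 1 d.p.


Deviation = measured - nominal
Deviation = 1521.1 - 1520
Deviation = 1.1 mm

1.1


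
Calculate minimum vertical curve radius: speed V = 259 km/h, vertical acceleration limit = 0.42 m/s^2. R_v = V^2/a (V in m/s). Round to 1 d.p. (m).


Convert speed: V = 259 / 3.6 = 71.9444 m/s
V^2 = 5176.0031 m^2/s^2
R_v = 5176.0031 / 0.42
R_v = 12323.8 m

12323.8


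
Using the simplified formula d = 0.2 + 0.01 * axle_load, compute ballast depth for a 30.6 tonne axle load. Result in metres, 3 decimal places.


d = 0.2 + 0.01 * 30.6
d = 0.2 + 0.306
d = 0.506 m

0.506


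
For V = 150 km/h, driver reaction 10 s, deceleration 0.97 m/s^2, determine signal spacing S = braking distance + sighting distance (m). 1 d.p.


V = 150 / 3.6 = 41.6667 m/s
Braking distance = 41.6667^2 / (2*0.97) = 894.9026 m
Sighting distance = 41.6667 * 10 = 416.6667 m
S = 894.9026 + 416.6667 = 1311.6 m

1311.6


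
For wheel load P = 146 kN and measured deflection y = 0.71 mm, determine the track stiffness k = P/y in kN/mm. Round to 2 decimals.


Track stiffness k = P / y
k = 146 / 0.71
k = 205.63 kN/mm

205.63


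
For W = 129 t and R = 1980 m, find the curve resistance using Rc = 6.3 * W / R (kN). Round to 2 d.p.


Rc = 6.3 * W / R
Rc = 6.3 * 129 / 1980
Rc = 812.7 / 1980
Rc = 0.41 kN

0.41


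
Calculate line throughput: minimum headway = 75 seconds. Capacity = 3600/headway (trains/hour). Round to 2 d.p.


Capacity = 3600 / headway
Capacity = 3600 / 75
Capacity = 48.00 trains/hour

48.00


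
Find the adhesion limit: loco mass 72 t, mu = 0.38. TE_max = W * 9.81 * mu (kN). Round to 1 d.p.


TE_max = W * g * mu
TE_max = 72 * 9.81 * 0.38
TE_max = 706.32 * 0.38
TE_max = 268.4 kN

268.4


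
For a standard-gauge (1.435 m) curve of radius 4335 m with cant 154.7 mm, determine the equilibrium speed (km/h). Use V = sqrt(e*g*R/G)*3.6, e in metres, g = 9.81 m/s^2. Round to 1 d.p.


Convert cant: e = 154.7 mm = 0.1547 m
V_ms = sqrt(0.1547 * 9.81 * 4335 / 1.435)
V_ms = sqrt(4584.547976) = 67.7093 m/s
V = 67.7093 * 3.6 = 243.8 km/h

243.8


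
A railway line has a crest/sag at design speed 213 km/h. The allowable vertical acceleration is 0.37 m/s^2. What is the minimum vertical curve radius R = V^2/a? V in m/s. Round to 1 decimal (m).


Convert speed: V = 213 / 3.6 = 59.1667 m/s
V^2 = 3500.6944 m^2/s^2
R_v = 3500.6944 / 0.37
R_v = 9461.3 m

9461.3


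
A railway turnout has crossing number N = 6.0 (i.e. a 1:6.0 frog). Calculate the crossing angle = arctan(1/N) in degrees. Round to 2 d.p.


1/N = 1/6.0 = 0.166667
angle = arctan(0.166667) = 0.165149 rad
angle = 0.165149 * 180/pi = 9.46 degrees

9.46


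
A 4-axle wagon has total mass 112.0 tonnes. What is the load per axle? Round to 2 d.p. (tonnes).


Load per axle = total weight / number of axles
Load = 112.0 / 4
Load = 28.00 tonnes

28.00


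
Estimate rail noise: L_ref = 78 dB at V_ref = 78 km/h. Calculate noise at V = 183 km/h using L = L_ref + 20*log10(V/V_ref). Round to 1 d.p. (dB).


V/V_ref = 183 / 78 = 2.346154
log10(2.346154) = 0.370356
20 * 0.370356 = 7.4071
L = 78 + 7.4071 = 85.4 dB

85.4


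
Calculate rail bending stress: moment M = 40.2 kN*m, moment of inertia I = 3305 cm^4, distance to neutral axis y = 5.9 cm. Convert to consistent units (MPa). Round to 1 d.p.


Convert units:
M = 40.2 kN*m = 40200000 N*mm
y = 5.9 cm = 59 mm
I = 3305 cm^4 = 33050000 mm^4
sigma = 40200000 * 59 / 33050000
sigma = 71.8 MPa

71.8


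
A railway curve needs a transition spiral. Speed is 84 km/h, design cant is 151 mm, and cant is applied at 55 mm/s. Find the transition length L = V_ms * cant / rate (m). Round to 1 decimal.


Convert speed: V = 84 / 3.6 = 23.3333 m/s
L = 23.3333 * 151 / 55
L = 3523.3333 / 55
L = 64.1 m

64.1


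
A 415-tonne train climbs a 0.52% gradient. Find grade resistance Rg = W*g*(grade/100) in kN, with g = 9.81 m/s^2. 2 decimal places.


Rg = W * 9.81 * grade / 100
Rg = 415 * 9.81 * 0.52 / 100
Rg = 4071.15 * 0.0052
Rg = 21.17 kN

21.17


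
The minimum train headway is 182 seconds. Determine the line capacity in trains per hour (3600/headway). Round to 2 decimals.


Capacity = 3600 / headway
Capacity = 3600 / 182
Capacity = 19.78 trains/hour

19.78


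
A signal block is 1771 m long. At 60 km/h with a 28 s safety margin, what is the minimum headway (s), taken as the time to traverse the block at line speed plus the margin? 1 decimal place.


V = 60 / 3.6 = 16.6667 m/s
Block traversal time = 1771 / 16.6667 = 106.26 s
Headway = 106.26 + 28
Headway = 134.3 s

134.3


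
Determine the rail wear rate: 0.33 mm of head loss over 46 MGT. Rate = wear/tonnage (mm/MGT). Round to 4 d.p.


Wear rate = total wear / cumulative tonnage
Rate = 0.33 / 46
Rate = 0.0072 mm/MGT

0.0072


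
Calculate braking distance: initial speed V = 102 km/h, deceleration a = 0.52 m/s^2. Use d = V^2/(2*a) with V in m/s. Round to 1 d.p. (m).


Convert speed: V = 102 / 3.6 = 28.3333 m/s
V^2 = 802.7778
d = 802.7778 / (2 * 0.52)
d = 802.7778 / 1.04
d = 771.9 m

771.9


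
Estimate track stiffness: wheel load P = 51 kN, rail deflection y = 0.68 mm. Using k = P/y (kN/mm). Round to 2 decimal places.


Track stiffness k = P / y
k = 51 / 0.68
k = 75.00 kN/mm

75.00


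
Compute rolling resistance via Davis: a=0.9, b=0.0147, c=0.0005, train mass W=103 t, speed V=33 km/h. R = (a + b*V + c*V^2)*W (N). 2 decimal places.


b*V = 0.0147 * 33 = 0.4851
c*V^2 = 0.0005 * 1089 = 0.5445
R_per_t = 0.9 + 0.4851 + 0.5445 = 1.9296 N/t
R_total = 1.9296 * 103 = 198.75 N

198.75


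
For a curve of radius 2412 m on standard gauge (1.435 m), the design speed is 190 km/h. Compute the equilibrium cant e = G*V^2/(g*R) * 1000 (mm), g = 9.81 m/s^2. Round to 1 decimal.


Convert speed: V = 190 / 3.6 = 52.7778 m/s
Apply formula: e = 1.435 * 52.7778^2 / (9.81 * 2412)
e = 1.435 * 2785.4938 / 23661.72
e = 0.16893 m = 168.9 mm

168.9


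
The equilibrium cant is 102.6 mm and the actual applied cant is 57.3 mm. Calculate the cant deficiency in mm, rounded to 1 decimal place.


Cant deficiency = equilibrium cant - actual cant
CD = 102.6 - 57.3
CD = 45.3 mm

45.3


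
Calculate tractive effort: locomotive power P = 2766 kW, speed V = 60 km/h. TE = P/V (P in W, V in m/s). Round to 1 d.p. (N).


Convert: P = 2766 kW = 2766000 W
V = 60 / 3.6 = 16.6667 m/s
TE = 2766000 / 16.6667
TE = 165960.0 N

165960.0


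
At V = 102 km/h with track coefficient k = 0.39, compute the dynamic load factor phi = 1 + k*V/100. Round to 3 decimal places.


phi = 1 + k * V / 100
phi = 1 + 0.39 * 102 / 100
phi = 1 + 0.3978
phi = 1.398

1.398


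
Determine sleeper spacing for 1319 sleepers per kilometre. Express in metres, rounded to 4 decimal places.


Spacing = 1000 m / number of sleepers
Spacing = 1000 / 1319
Spacing = 0.7582 m

0.7582


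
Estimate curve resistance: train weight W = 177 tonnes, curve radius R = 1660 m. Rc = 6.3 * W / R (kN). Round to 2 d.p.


Rc = 6.3 * W / R
Rc = 6.3 * 177 / 1660
Rc = 1115.1 / 1660
Rc = 0.67 kN

0.67


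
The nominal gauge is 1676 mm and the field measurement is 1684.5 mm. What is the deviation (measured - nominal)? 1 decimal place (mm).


Deviation = measured - nominal
Deviation = 1684.5 - 1676
Deviation = 8.5 mm

8.5


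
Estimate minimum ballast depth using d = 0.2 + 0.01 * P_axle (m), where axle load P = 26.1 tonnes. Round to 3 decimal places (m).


d = 0.2 + 0.01 * 26.1
d = 0.2 + 0.261
d = 0.461 m

0.461


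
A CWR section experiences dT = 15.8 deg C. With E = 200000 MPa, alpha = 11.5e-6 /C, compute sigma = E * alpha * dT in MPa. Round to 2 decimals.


sigma = E * alpha * dT
sigma = 200000 * 11.5e-6 * 15.8
sigma = 2.3 * 15.8
sigma = 36.34 MPa

36.34


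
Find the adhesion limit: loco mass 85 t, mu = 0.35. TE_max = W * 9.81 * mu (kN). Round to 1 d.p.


TE_max = W * g * mu
TE_max = 85 * 9.81 * 0.35
TE_max = 833.85 * 0.35
TE_max = 291.8 kN

291.8


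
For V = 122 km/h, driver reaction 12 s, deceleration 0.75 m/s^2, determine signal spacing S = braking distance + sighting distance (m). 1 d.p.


V = 122 / 3.6 = 33.8889 m/s
Braking distance = 33.8889^2 / (2*0.75) = 765.6379 m
Sighting distance = 33.8889 * 12 = 406.6667 m
S = 765.6379 + 406.6667 = 1172.3 m

1172.3


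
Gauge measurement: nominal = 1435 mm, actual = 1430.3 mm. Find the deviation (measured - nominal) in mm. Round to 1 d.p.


Deviation = measured - nominal
Deviation = 1430.3 - 1435
Deviation = -4.7 mm

-4.7


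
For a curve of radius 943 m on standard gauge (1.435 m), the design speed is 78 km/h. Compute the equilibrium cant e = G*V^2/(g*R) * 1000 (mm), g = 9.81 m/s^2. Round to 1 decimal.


Convert speed: V = 78 / 3.6 = 21.6667 m/s
Apply formula: e = 1.435 * 21.6667^2 / (9.81 * 943)
e = 1.435 * 469.4444 / 9250.83
e = 0.072821 m = 72.8 mm

72.8


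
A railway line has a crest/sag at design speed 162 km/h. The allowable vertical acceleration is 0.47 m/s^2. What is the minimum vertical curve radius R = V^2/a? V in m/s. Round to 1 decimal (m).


Convert speed: V = 162 / 3.6 = 45.0 m/s
V^2 = 2025.0 m^2/s^2
R_v = 2025.0 / 0.47
R_v = 4308.5 m

4308.5


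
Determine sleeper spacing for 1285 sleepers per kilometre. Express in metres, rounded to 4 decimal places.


Spacing = 1000 m / number of sleepers
Spacing = 1000 / 1285
Spacing = 0.7782 m

0.7782


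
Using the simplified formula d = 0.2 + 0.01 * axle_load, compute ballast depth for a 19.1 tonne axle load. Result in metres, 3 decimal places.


d = 0.2 + 0.01 * 19.1
d = 0.2 + 0.191
d = 0.391 m

0.391


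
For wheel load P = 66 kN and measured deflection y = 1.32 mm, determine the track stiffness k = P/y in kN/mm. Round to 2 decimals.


Track stiffness k = P / y
k = 66 / 1.32
k = 50.00 kN/mm

50.00


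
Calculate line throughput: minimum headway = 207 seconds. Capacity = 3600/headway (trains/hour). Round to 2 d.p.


Capacity = 3600 / headway
Capacity = 3600 / 207
Capacity = 17.39 trains/hour

17.39


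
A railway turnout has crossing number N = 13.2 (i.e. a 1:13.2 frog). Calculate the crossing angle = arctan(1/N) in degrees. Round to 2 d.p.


1/N = 1/13.2 = 0.075758
angle = arctan(0.075758) = 0.075613 rad
angle = 0.075613 * 180/pi = 4.33 degrees

4.33


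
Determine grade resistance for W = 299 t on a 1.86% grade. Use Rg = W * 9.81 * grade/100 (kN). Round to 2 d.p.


Rg = W * 9.81 * grade / 100
Rg = 299 * 9.81 * 1.86 / 100
Rg = 2933.19 * 0.0186
Rg = 54.56 kN

54.56


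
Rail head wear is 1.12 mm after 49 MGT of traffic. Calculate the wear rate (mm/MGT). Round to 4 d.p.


Wear rate = total wear / cumulative tonnage
Rate = 1.12 / 49
Rate = 0.0229 mm/MGT

0.0229


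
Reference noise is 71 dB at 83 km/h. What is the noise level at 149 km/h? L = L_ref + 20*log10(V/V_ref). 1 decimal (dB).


V/V_ref = 149 / 83 = 1.795181
log10(1.795181) = 0.254108
20 * 0.254108 = 5.0822
L = 71 + 5.0822 = 76.1 dB

76.1


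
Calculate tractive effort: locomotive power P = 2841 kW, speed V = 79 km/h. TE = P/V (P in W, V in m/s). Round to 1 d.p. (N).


Convert: P = 2841 kW = 2841000 W
V = 79 / 3.6 = 21.9444 m/s
TE = 2841000 / 21.9444
TE = 129463.3 N

129463.3


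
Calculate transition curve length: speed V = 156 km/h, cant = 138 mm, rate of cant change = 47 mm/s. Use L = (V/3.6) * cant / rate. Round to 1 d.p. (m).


Convert speed: V = 156 / 3.6 = 43.3333 m/s
L = 43.3333 * 138 / 47
L = 5980.0 / 47
L = 127.2 m

127.2


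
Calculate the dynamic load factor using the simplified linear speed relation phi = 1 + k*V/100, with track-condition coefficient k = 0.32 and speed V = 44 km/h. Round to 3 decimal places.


phi = 1 + k * V / 100
phi = 1 + 0.32 * 44 / 100
phi = 1 + 0.1408
phi = 1.141

1.141


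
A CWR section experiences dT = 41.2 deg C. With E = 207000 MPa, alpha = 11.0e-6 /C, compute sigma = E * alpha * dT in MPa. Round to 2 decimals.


sigma = E * alpha * dT
sigma = 207000 * 11.0e-6 * 41.2
sigma = 2.277 * 41.2
sigma = 93.81 MPa

93.81


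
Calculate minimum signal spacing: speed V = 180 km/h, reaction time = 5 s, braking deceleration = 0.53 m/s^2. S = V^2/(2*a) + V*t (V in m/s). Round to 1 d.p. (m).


V = 180 / 3.6 = 50.0 m/s
Braking distance = 50.0^2 / (2*0.53) = 2358.4906 m
Sighting distance = 50.0 * 5 = 250.0 m
S = 2358.4906 + 250.0 = 2608.5 m

2608.5


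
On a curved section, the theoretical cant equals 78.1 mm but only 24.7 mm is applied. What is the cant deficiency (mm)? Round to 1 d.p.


Cant deficiency = equilibrium cant - actual cant
CD = 78.1 - 24.7
CD = 53.4 mm

53.4


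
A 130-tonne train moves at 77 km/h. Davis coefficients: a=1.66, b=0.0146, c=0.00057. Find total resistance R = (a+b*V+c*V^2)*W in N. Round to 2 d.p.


b*V = 0.0146 * 77 = 1.1242
c*V^2 = 0.00057 * 5929 = 3.37953
R_per_t = 1.66 + 1.1242 + 3.37953 = 6.16373 N/t
R_total = 6.16373 * 130 = 801.28 N

801.28


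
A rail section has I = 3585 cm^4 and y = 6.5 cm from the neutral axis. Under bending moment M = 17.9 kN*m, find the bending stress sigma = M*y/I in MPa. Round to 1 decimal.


Convert units:
M = 17.9 kN*m = 17900000 N*mm
y = 6.5 cm = 65 mm
I = 3585 cm^4 = 35850000 mm^4
sigma = 17900000 * 65 / 35850000
sigma = 32.5 MPa

32.5


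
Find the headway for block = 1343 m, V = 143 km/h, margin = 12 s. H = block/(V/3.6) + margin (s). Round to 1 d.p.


V = 143 / 3.6 = 39.7222 m/s
Block traversal time = 1343 / 39.7222 = 33.8098 s
Headway = 33.8098 + 12
Headway = 45.8 s

45.8


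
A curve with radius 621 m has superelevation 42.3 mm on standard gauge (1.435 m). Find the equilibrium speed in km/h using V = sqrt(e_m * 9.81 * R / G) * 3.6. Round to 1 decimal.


Convert cant: e = 42.3 mm = 0.0423 m
V_ms = sqrt(0.0423 * 9.81 * 621 / 1.435)
V_ms = sqrt(179.576323) = 13.4006 m/s
V = 13.4006 * 3.6 = 48.2 km/h

48.2


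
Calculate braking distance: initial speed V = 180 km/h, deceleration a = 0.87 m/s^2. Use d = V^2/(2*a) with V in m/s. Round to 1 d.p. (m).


Convert speed: V = 180 / 3.6 = 50.0 m/s
V^2 = 2500.0
d = 2500.0 / (2 * 0.87)
d = 2500.0 / 1.74
d = 1436.8 m

1436.8


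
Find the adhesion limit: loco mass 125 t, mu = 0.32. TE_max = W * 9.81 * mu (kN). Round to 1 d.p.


TE_max = W * g * mu
TE_max = 125 * 9.81 * 0.32
TE_max = 1226.25 * 0.32
TE_max = 392.4 kN

392.4


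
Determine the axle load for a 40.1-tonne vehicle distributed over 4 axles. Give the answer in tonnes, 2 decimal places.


Load per axle = total weight / number of axles
Load = 40.1 / 4
Load = 10.03 tonnes

10.03


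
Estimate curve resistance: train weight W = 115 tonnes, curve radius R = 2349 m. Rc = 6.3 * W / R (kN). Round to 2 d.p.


Rc = 6.3 * W / R
Rc = 6.3 * 115 / 2349
Rc = 724.5 / 2349
Rc = 0.31 kN

0.31


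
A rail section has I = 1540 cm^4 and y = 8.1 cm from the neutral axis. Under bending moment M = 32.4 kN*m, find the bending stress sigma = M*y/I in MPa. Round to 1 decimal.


Convert units:
M = 32.4 kN*m = 32400000 N*mm
y = 8.1 cm = 81 mm
I = 1540 cm^4 = 15400000 mm^4
sigma = 32400000 * 81 / 15400000
sigma = 170.4 MPa

170.4


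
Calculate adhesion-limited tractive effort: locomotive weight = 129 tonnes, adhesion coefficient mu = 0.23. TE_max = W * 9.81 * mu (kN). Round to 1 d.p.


TE_max = W * g * mu
TE_max = 129 * 9.81 * 0.23
TE_max = 1265.49 * 0.23
TE_max = 291.1 kN

291.1


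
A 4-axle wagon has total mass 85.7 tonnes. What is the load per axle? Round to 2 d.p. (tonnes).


Load per axle = total weight / number of axles
Load = 85.7 / 4
Load = 21.43 tonnes

21.43


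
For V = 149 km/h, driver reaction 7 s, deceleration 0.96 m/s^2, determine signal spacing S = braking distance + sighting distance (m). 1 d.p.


V = 149 / 3.6 = 41.3889 m/s
Braking distance = 41.3889^2 / (2*0.96) = 892.2084 m
Sighting distance = 41.3889 * 7 = 289.7222 m
S = 892.2084 + 289.7222 = 1181.9 m

1181.9


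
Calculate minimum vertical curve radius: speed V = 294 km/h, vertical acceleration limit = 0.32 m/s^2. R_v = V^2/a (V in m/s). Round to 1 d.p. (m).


Convert speed: V = 294 / 3.6 = 81.6667 m/s
V^2 = 6669.4444 m^2/s^2
R_v = 6669.4444 / 0.32
R_v = 20842.0 m

20842.0


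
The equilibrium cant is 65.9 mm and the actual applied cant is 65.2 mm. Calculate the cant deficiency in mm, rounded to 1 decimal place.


Cant deficiency = equilibrium cant - actual cant
CD = 65.9 - 65.2
CD = 0.7 mm

0.7


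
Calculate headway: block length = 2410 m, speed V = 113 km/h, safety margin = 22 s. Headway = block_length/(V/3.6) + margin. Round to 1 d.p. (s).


V = 113 / 3.6 = 31.3889 m/s
Block traversal time = 2410 / 31.3889 = 76.7788 s
Headway = 76.7788 + 22
Headway = 98.8 s

98.8


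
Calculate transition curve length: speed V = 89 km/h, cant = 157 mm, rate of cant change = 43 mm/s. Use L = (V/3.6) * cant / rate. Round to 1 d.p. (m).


Convert speed: V = 89 / 3.6 = 24.7222 m/s
L = 24.7222 * 157 / 43
L = 3881.3889 / 43
L = 90.3 m

90.3


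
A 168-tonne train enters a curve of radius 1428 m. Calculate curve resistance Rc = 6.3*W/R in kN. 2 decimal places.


Rc = 6.3 * W / R
Rc = 6.3 * 168 / 1428
Rc = 1058.4 / 1428
Rc = 0.74 kN

0.74


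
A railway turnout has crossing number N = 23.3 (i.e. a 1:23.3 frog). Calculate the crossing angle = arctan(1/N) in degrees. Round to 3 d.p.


1/N = 1/23.3 = 0.042918
angle = arctan(0.042918) = 0.042892 rad
angle = 0.042892 * 180/pi = 2.458 degrees

2.458


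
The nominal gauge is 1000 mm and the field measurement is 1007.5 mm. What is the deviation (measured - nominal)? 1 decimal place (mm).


Deviation = measured - nominal
Deviation = 1007.5 - 1000
Deviation = 7.5 mm

7.5


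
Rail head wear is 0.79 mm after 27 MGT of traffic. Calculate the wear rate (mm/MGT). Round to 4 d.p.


Wear rate = total wear / cumulative tonnage
Rate = 0.79 / 27
Rate = 0.0293 mm/MGT

0.0293


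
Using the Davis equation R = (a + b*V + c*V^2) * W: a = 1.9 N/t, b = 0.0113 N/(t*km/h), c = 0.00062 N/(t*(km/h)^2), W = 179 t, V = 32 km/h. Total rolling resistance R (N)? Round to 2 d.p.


b*V = 0.0113 * 32 = 0.3616
c*V^2 = 0.00062 * 1024 = 0.63488
R_per_t = 1.9 + 0.3616 + 0.63488 = 2.89648 N/t
R_total = 2.89648 * 179 = 518.47 N

518.47


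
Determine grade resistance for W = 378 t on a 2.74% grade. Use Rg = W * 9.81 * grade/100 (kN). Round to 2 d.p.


Rg = W * 9.81 * grade / 100
Rg = 378 * 9.81 * 2.74 / 100
Rg = 3708.18 * 0.0274
Rg = 101.60 kN

101.60


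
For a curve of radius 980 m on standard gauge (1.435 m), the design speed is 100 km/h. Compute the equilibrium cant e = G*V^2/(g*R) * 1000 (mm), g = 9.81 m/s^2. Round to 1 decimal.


Convert speed: V = 100 / 3.6 = 27.7778 m/s
Apply formula: e = 1.435 * 27.7778^2 / (9.81 * 980)
e = 1.435 * 771.6049 / 9613.8
e = 0.115173 m = 115.2 mm

115.2


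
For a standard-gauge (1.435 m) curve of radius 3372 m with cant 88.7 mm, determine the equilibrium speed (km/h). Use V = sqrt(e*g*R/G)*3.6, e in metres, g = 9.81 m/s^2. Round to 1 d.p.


Convert cant: e = 88.7 mm = 0.0887 m
V_ms = sqrt(0.0887 * 9.81 * 3372 / 1.435)
V_ms = sqrt(2044.693856) = 45.2183 m/s
V = 45.2183 * 3.6 = 162.8 km/h

162.8


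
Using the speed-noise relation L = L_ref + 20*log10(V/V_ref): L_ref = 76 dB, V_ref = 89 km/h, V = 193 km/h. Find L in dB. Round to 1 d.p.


V/V_ref = 193 / 89 = 2.168539
log10(2.168539) = 0.336167
20 * 0.336167 = 6.7233
L = 76 + 6.7233 = 82.7 dB

82.7


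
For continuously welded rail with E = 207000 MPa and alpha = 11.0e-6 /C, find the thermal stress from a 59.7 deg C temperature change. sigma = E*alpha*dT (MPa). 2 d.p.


sigma = E * alpha * dT
sigma = 207000 * 11.0e-6 * 59.7
sigma = 2.277 * 59.7
sigma = 135.94 MPa

135.94


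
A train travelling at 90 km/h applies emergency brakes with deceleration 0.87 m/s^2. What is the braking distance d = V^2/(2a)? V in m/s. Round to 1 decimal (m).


Convert speed: V = 90 / 3.6 = 25.0 m/s
V^2 = 625.0
d = 625.0 / (2 * 0.87)
d = 625.0 / 1.74
d = 359.2 m

359.2


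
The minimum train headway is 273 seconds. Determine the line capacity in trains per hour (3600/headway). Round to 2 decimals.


Capacity = 3600 / headway
Capacity = 3600 / 273
Capacity = 13.19 trains/hour

13.19


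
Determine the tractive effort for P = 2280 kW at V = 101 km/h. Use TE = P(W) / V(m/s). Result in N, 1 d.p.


Convert: P = 2280 kW = 2280000 W
V = 101 / 3.6 = 28.0556 m/s
TE = 2280000 / 28.0556
TE = 81267.3 N

81267.3


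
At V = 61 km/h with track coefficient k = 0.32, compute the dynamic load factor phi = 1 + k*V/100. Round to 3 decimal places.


phi = 1 + k * V / 100
phi = 1 + 0.32 * 61 / 100
phi = 1 + 0.1952
phi = 1.195

1.195


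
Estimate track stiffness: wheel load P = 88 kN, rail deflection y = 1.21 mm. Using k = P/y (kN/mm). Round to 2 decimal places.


Track stiffness k = P / y
k = 88 / 1.21
k = 72.73 kN/mm

72.73


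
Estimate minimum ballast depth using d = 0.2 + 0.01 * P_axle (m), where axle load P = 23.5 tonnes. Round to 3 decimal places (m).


d = 0.2 + 0.01 * 23.5
d = 0.2 + 0.235
d = 0.435 m

0.435


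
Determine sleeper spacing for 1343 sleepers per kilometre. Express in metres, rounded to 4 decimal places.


Spacing = 1000 m / number of sleepers
Spacing = 1000 / 1343
Spacing = 0.7446 m

0.7446


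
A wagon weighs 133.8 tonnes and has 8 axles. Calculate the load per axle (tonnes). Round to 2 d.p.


Load per axle = total weight / number of axles
Load = 133.8 / 8
Load = 16.73 tonnes

16.73


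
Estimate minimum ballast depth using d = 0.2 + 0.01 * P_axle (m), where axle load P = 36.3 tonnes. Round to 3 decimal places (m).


d = 0.2 + 0.01 * 36.3
d = 0.2 + 0.363
d = 0.563 m

0.563


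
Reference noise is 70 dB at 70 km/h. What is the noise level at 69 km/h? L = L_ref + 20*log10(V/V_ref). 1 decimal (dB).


V/V_ref = 69 / 70 = 0.985714
log10(0.985714) = -0.006249
20 * -0.006249 = -0.125
L = 70 + -0.125 = 69.9 dB

69.9


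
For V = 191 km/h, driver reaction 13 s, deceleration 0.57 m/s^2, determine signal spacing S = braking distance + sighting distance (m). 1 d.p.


V = 191 / 3.6 = 53.0556 m/s
Braking distance = 53.0556^2 / (2*0.57) = 2469.2035 m
Sighting distance = 53.0556 * 13 = 689.7222 m
S = 2469.2035 + 689.7222 = 3158.9 m

3158.9


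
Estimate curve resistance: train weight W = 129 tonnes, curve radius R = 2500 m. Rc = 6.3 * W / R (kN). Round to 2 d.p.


Rc = 6.3 * W / R
Rc = 6.3 * 129 / 2500
Rc = 812.7 / 2500
Rc = 0.33 kN

0.33


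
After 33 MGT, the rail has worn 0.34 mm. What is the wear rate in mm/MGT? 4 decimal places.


Wear rate = total wear / cumulative tonnage
Rate = 0.34 / 33
Rate = 0.0103 mm/MGT

0.0103


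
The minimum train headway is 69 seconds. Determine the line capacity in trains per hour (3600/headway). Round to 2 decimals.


Capacity = 3600 / headway
Capacity = 3600 / 69
Capacity = 52.17 trains/hour

52.17


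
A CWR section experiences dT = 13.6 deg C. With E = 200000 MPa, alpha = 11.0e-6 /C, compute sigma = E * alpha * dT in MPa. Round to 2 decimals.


sigma = E * alpha * dT
sigma = 200000 * 11.0e-6 * 13.6
sigma = 2.2 * 13.6
sigma = 29.92 MPa

29.92


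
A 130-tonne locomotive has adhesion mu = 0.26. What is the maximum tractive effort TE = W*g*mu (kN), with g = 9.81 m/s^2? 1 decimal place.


TE_max = W * g * mu
TE_max = 130 * 9.81 * 0.26
TE_max = 1275.3 * 0.26
TE_max = 331.6 kN

331.6


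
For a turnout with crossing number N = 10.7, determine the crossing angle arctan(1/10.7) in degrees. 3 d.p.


1/N = 1/10.7 = 0.093458
angle = arctan(0.093458) = 0.093187 rad
angle = 0.093187 * 180/pi = 5.339 degrees

5.339


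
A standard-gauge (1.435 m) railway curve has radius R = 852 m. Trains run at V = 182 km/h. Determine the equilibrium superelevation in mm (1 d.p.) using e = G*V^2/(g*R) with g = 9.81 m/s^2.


Convert speed: V = 182 / 3.6 = 50.5556 m/s
Apply formula: e = 1.435 * 50.5556^2 / (9.81 * 852)
e = 1.435 * 2555.8642 / 8358.12
e = 0.438815 m = 438.8 mm

438.8


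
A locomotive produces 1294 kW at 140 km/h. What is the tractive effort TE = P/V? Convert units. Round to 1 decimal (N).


Convert: P = 1294 kW = 1294000 W
V = 140 / 3.6 = 38.8889 m/s
TE = 1294000 / 38.8889
TE = 33274.3 N

33274.3


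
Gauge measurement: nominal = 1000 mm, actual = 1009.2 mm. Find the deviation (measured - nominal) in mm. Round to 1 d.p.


Deviation = measured - nominal
Deviation = 1009.2 - 1000
Deviation = 9.2 mm

9.2


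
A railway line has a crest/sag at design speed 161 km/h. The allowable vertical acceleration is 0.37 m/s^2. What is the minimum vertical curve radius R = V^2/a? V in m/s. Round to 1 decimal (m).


Convert speed: V = 161 / 3.6 = 44.7222 m/s
V^2 = 2000.0772 m^2/s^2
R_v = 2000.0772 / 0.37
R_v = 5405.6 m

5405.6


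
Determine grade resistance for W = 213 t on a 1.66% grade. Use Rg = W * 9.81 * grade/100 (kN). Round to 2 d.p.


Rg = W * 9.81 * grade / 100
Rg = 213 * 9.81 * 1.66 / 100
Rg = 2089.53 * 0.0166
Rg = 34.69 kN

34.69


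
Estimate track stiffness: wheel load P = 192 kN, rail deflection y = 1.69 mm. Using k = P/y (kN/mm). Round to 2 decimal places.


Track stiffness k = P / y
k = 192 / 1.69
k = 113.61 kN/mm

113.61


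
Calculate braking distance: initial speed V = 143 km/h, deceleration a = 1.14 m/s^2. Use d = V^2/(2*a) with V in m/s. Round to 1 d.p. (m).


Convert speed: V = 143 / 3.6 = 39.7222 m/s
V^2 = 1577.8549
d = 1577.8549 / (2 * 1.14)
d = 1577.8549 / 2.28
d = 692.0 m

692.0


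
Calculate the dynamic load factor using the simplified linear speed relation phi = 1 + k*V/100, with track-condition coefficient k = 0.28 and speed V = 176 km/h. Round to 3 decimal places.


phi = 1 + k * V / 100
phi = 1 + 0.28 * 176 / 100
phi = 1 + 0.4928
phi = 1.493

1.493


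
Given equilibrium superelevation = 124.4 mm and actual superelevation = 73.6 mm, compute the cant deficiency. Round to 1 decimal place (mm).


Cant deficiency = equilibrium cant - actual cant
CD = 124.4 - 73.6
CD = 50.8 mm

50.8


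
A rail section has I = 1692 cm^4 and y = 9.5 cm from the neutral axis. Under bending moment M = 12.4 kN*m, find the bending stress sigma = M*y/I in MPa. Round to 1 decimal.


Convert units:
M = 12.4 kN*m = 12400000 N*mm
y = 9.5 cm = 95 mm
I = 1692 cm^4 = 16920000 mm^4
sigma = 12400000 * 95 / 16920000
sigma = 69.6 MPa

69.6


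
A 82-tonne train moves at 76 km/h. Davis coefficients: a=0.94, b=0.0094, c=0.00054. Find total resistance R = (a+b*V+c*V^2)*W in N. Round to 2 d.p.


b*V = 0.0094 * 76 = 0.7144
c*V^2 = 0.00054 * 5776 = 3.11904
R_per_t = 0.94 + 0.7144 + 3.11904 = 4.77344 N/t
R_total = 4.77344 * 82 = 391.42 N

391.42


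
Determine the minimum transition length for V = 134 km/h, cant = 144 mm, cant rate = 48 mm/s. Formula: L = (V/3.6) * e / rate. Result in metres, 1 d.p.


Convert speed: V = 134 / 3.6 = 37.2222 m/s
L = 37.2222 * 144 / 48
L = 5360.0 / 48
L = 111.7 m

111.7


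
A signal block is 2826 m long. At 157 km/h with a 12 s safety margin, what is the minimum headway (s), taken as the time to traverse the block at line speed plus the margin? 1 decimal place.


V = 157 / 3.6 = 43.6111 m/s
Block traversal time = 2826 / 43.6111 = 64.8 s
Headway = 64.8 + 12
Headway = 76.8 s

76.8


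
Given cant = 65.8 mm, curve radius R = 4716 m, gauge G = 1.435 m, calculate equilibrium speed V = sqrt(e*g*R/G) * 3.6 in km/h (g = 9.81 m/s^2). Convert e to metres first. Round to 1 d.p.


Convert cant: e = 65.8 mm = 0.0658 m
V_ms = sqrt(0.0658 * 9.81 * 4716 / 1.435)
V_ms = sqrt(2121.371824) = 46.0584 m/s
V = 46.0584 * 3.6 = 165.8 km/h

165.8


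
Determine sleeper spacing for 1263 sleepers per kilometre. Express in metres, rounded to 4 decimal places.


Spacing = 1000 m / number of sleepers
Spacing = 1000 / 1263
Spacing = 0.7918 m

0.7918


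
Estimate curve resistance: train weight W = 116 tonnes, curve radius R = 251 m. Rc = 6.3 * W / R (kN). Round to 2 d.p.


Rc = 6.3 * W / R
Rc = 6.3 * 116 / 251
Rc = 730.8 / 251
Rc = 2.91 kN

2.91


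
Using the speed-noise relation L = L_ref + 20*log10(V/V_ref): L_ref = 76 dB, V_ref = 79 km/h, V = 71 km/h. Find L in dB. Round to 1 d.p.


V/V_ref = 71 / 79 = 0.898734
log10(0.898734) = -0.046369
20 * -0.046369 = -0.9274
L = 76 + -0.9274 = 75.1 dB

75.1


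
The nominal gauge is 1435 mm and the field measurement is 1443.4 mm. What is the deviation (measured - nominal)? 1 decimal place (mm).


Deviation = measured - nominal
Deviation = 1443.4 - 1435
Deviation = 8.4 mm

8.4


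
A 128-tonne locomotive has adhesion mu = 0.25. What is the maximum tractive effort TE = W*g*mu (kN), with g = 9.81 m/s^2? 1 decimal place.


TE_max = W * g * mu
TE_max = 128 * 9.81 * 0.25
TE_max = 1255.68 * 0.25
TE_max = 313.9 kN

313.9


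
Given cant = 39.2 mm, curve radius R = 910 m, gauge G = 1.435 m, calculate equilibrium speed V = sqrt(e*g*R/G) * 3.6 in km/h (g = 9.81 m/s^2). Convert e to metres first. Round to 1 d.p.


Convert cant: e = 39.2 mm = 0.0392 m
V_ms = sqrt(0.0392 * 9.81 * 910 / 1.435)
V_ms = sqrt(243.862244) = 15.6161 m/s
V = 15.6161 * 3.6 = 56.2 km/h

56.2


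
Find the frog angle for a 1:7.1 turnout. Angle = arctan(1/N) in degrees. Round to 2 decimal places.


1/N = 1/7.1 = 0.140845
angle = arctan(0.140845) = 0.139925 rad
angle = 0.139925 * 180/pi = 8.02 degrees

8.02


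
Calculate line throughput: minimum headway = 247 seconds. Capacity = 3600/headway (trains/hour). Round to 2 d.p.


Capacity = 3600 / headway
Capacity = 3600 / 247
Capacity = 14.57 trains/hour

14.57


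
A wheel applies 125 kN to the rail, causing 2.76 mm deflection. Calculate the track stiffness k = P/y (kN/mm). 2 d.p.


Track stiffness k = P / y
k = 125 / 2.76
k = 45.29 kN/mm

45.29


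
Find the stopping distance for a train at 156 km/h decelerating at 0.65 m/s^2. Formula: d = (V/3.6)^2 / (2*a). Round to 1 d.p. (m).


Convert speed: V = 156 / 3.6 = 43.3333 m/s
V^2 = 1877.7778
d = 1877.7778 / (2 * 0.65)
d = 1877.7778 / 1.3
d = 1444.4 m

1444.4


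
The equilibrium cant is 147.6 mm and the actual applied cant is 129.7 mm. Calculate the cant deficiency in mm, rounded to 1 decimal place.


Cant deficiency = equilibrium cant - actual cant
CD = 147.6 - 129.7
CD = 17.9 mm

17.9


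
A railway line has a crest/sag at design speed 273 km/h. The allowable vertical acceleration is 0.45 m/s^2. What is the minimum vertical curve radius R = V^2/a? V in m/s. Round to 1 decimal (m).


Convert speed: V = 273 / 3.6 = 75.8333 m/s
V^2 = 5750.6944 m^2/s^2
R_v = 5750.6944 / 0.45
R_v = 12779.3 m

12779.3


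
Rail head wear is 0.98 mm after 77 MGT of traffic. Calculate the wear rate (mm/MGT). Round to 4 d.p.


Wear rate = total wear / cumulative tonnage
Rate = 0.98 / 77
Rate = 0.0127 mm/MGT

0.0127


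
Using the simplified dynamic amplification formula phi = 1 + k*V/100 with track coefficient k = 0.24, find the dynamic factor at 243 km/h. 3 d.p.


phi = 1 + k * V / 100
phi = 1 + 0.24 * 243 / 100
phi = 1 + 0.5832
phi = 1.583

1.583


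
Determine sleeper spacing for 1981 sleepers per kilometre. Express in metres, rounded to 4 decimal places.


Spacing = 1000 m / number of sleepers
Spacing = 1000 / 1981
Spacing = 0.5048 m

0.5048


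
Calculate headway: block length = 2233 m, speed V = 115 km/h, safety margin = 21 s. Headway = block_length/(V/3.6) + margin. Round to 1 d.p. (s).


V = 115 / 3.6 = 31.9444 m/s
Block traversal time = 2233 / 31.9444 = 69.9026 s
Headway = 69.9026 + 21
Headway = 90.9 s

90.9


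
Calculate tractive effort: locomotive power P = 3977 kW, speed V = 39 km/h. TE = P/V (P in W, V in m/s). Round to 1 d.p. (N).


Convert: P = 3977 kW = 3977000 W
V = 39 / 3.6 = 10.8333 m/s
TE = 3977000 / 10.8333
TE = 367107.7 N

367107.7


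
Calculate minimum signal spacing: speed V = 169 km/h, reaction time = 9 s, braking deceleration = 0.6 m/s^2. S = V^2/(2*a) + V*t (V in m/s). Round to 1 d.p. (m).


V = 169 / 3.6 = 46.9444 m/s
Braking distance = 46.9444^2 / (2*0.6) = 1836.4841 m
Sighting distance = 46.9444 * 9 = 422.5 m
S = 1836.4841 + 422.5 = 2259.0 m

2259.0


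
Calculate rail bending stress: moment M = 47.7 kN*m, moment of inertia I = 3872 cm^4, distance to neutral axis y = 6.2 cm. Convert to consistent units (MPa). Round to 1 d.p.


Convert units:
M = 47.7 kN*m = 47700000 N*mm
y = 6.2 cm = 62 mm
I = 3872 cm^4 = 38720000 mm^4
sigma = 47700000 * 62 / 38720000
sigma = 76.4 MPa

76.4


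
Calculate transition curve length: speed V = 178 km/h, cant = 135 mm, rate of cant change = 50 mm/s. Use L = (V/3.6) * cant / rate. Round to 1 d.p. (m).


Convert speed: V = 178 / 3.6 = 49.4444 m/s
L = 49.4444 * 135 / 50
L = 6675.0 / 50
L = 133.5 m

133.5


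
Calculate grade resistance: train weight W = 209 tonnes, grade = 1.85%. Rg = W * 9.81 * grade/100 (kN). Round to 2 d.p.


Rg = W * 9.81 * grade / 100
Rg = 209 * 9.81 * 1.85 / 100
Rg = 2050.29 * 0.0185
Rg = 37.93 kN

37.93


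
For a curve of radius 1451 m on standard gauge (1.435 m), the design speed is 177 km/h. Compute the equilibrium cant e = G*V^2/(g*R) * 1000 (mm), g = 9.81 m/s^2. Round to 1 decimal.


Convert speed: V = 177 / 3.6 = 49.1667 m/s
Apply formula: e = 1.435 * 49.1667^2 / (9.81 * 1451)
e = 1.435 * 2417.3611 / 14234.31
e = 0.243701 m = 243.7 mm

243.7


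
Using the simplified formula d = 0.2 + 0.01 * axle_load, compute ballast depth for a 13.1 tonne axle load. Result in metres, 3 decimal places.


d = 0.2 + 0.01 * 13.1
d = 0.2 + 0.131
d = 0.331 m

0.331


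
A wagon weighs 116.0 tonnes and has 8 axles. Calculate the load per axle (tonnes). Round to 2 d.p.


Load per axle = total weight / number of axles
Load = 116.0 / 8
Load = 14.50 tonnes

14.50


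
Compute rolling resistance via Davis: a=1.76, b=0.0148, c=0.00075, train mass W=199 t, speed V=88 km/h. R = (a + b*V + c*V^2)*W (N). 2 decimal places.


b*V = 0.0148 * 88 = 1.3024
c*V^2 = 0.00075 * 7744 = 5.808
R_per_t = 1.76 + 1.3024 + 5.808 = 8.8704 N/t
R_total = 8.8704 * 199 = 1765.21 N

1765.21


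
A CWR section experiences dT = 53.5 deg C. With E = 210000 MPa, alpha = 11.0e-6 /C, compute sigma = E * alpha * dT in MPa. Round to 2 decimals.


sigma = E * alpha * dT
sigma = 210000 * 11.0e-6 * 53.5
sigma = 2.31 * 53.5
sigma = 123.59 MPa

123.59


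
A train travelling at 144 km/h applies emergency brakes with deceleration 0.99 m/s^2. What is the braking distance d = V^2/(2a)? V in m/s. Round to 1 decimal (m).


Convert speed: V = 144 / 3.6 = 40.0 m/s
V^2 = 1600.0
d = 1600.0 / (2 * 0.99)
d = 1600.0 / 1.98
d = 808.1 m

808.1


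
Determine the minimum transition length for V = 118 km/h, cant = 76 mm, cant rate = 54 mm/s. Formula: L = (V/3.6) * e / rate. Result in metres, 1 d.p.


Convert speed: V = 118 / 3.6 = 32.7778 m/s
L = 32.7778 * 76 / 54
L = 2491.1111 / 54
L = 46.1 m

46.1


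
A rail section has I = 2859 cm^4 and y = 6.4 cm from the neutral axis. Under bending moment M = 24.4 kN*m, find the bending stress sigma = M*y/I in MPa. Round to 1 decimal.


Convert units:
M = 24.4 kN*m = 24400000 N*mm
y = 6.4 cm = 64 mm
I = 2859 cm^4 = 28590000 mm^4
sigma = 24400000 * 64 / 28590000
sigma = 54.6 MPa

54.6


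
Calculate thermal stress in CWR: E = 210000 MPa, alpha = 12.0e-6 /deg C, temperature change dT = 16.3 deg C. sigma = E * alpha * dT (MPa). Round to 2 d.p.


sigma = E * alpha * dT
sigma = 210000 * 12.0e-6 * 16.3
sigma = 2.52 * 16.3
sigma = 41.08 MPa

41.08


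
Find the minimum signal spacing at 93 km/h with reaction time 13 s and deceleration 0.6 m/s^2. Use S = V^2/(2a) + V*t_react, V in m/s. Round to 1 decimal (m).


V = 93 / 3.6 = 25.8333 m/s
Braking distance = 25.8333^2 / (2*0.6) = 556.1343 m
Sighting distance = 25.8333 * 13 = 335.8333 m
S = 556.1343 + 335.8333 = 892.0 m

892.0


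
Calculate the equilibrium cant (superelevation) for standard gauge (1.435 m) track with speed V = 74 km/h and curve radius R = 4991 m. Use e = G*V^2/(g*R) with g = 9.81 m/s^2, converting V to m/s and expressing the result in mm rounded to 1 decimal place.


Convert speed: V = 74 / 3.6 = 20.5556 m/s
Apply formula: e = 1.435 * 20.5556^2 / (9.81 * 4991)
e = 1.435 * 422.5309 / 48961.71
e = 0.012384 m = 12.4 mm

12.4


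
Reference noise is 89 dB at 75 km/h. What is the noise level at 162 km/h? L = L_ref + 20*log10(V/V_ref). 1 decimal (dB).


V/V_ref = 162 / 75 = 2.16
log10(2.16) = 0.334454
20 * 0.334454 = 6.6891
L = 89 + 6.6891 = 95.7 dB

95.7


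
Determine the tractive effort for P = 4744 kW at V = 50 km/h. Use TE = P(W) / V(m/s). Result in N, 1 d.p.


Convert: P = 4744 kW = 4744000 W
V = 50 / 3.6 = 13.8889 m/s
TE = 4744000 / 13.8889
TE = 341568.0 N

341568.0


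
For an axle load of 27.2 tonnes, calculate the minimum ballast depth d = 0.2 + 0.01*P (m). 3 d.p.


d = 0.2 + 0.01 * 27.2
d = 0.2 + 0.272
d = 0.472 m

0.472


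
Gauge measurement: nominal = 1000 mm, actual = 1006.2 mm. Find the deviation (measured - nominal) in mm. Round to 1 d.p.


Deviation = measured - nominal
Deviation = 1006.2 - 1000
Deviation = 6.2 mm

6.2


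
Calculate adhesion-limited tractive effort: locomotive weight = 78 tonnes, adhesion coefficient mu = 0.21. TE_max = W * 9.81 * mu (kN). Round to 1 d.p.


TE_max = W * g * mu
TE_max = 78 * 9.81 * 0.21
TE_max = 765.18 * 0.21
TE_max = 160.7 kN

160.7


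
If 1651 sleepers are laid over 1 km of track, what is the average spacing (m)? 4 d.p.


Spacing = 1000 m / number of sleepers
Spacing = 1000 / 1651
Spacing = 0.6057 m

0.6057


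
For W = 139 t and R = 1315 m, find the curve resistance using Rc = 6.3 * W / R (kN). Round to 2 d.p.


Rc = 6.3 * W / R
Rc = 6.3 * 139 / 1315
Rc = 875.7 / 1315
Rc = 0.67 kN

0.67


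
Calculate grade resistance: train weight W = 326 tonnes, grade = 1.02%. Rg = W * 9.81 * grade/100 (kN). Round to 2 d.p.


Rg = W * 9.81 * grade / 100
Rg = 326 * 9.81 * 1.02 / 100
Rg = 3198.06 * 0.0102
Rg = 32.62 kN

32.62


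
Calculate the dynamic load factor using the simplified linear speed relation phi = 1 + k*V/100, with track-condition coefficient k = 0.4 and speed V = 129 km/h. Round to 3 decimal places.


phi = 1 + k * V / 100
phi = 1 + 0.4 * 129 / 100
phi = 1 + 0.516
phi = 1.516

1.516
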